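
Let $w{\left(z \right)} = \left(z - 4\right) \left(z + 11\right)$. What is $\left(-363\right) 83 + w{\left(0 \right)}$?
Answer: $-30173$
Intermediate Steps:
$w{\left(z \right)} = \left(-4 + z\right) \left(11 + z\right)$
$\left(-363\right) 83 + w{\left(0 \right)} = \left(-363\right) 83 + \left(-44 + 0^{2} + 7 \cdot 0\right) = -30129 + \left(-44 + 0 + 0\right) = -30129 - 44 = -30173$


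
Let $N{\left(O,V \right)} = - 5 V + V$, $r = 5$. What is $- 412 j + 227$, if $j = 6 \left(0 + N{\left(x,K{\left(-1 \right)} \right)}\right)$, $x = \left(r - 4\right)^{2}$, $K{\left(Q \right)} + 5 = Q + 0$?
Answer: $-59101$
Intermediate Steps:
$K{\left(Q \right)} = -5 + Q$ ($K{\left(Q \right)} = -5 + \left(Q + 0\right) = -5 + Q$)
$x = 1$ ($x = \left(5 - 4\right)^{2} = 1^{2} = 1$)
$N{\left(O,V \right)} = - 4 V$
$j = 144$ ($j = 6 \left(0 - 4 \left(-5 - 1\right)\right) = 6 \left(0 - -24\right) = 6 \left(0 + 24\right) = 6 \cdot 24 = 144$)
$- 412 j + 227 = \left(-412\right) 144 + 227 = -59328 + 227 = -59101$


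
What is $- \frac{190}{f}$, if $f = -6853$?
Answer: $\frac{190}{6853} \approx 0.027725$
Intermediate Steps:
$- \frac{190}{f} = - \frac{190}{-6853} = \left(-190\right) \left(- \frac{1}{6853}\right) = \frac{190}{6853}$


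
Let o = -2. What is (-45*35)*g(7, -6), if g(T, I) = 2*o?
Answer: 6300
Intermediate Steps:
g(T, I) = -4 (g(T, I) = 2*(-2) = -4)
(-45*35)*g(7, -6) = -45*35*(-4) = -1575*(-4) = 6300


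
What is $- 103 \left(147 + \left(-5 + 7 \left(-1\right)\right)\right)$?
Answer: $-13905$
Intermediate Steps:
$- 103 \left(147 + \left(-5 + 7 \left(-1\right)\right)\right) = - 103 \left(147 - 12\right) = \left(-103\right) 135 = -13905$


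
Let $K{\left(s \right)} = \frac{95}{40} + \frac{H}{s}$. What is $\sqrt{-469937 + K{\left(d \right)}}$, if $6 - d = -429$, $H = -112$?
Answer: $\frac{i \sqrt{1422774850170}}{1740} \approx 685.52 i$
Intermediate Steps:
$d = 435$ ($d = 6 - -429 = 6 + 429 = 435$)
$K{\left(s \right)} = \frac{19}{8} - \frac{112}{s}$ ($K{\left(s \right)} = \frac{95}{40} - \frac{112}{s} = 95 \cdot \frac{1}{40} - \frac{112}{s} = \frac{19}{8} - \frac{112}{s}$)
$\sqrt{-469937 + K{\left(d \right)}} = \sqrt{-469937 + \left(\frac{19}{8} - \frac{112}{435}\right)} = \sqrt{-469937 + \frac{7369}{3480}} = \sqrt{- \frac{1635373391}{3480}} = \frac{i \sqrt{1422774850170}}{1740}$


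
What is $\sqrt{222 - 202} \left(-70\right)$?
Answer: $- 140 \sqrt{5} \approx -313.05$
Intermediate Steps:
$\sqrt{222 - 202} \left(-70\right) = \sqrt{20} \left(-70\right) = 2 \sqrt{5} \left(-70\right) = - 140 \sqrt{5}$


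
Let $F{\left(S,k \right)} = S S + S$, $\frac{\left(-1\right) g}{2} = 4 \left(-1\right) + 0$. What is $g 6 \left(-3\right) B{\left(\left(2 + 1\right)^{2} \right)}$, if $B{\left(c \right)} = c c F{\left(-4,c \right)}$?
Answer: $-139968$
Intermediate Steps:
$g = 8$ ($g = - 2 \left(4 \left(-1\right) + 0\right) = - 2 \left(-4 + 0\right) = \left(-2\right) \left(-4\right) = 8$)
$F{\left(S,k \right)} = S + S^{2}$ ($F{\left(S,k \right)} = S^{2} + S = S + S^{2}$)
$B{\left(c \right)} = 12 c^{2}$ ($B{\left(c \right)} = c c \left(- 4 \left(1 - 4\right)\right) = c^{2} \left(\left(-4\right) \left(-3\right)\right) = c^{2} \cdot 12 = 12 c^{2}$)
$g 6 \left(-3\right) B{\left(\left(2 + 1\right)^{2} \right)} = 8 \cdot 6 \left(-3\right) 12 \left(\left(2 + 1\right)^{2}\right)^{2} = 8 \left(-18\right) 12 \left(3^{2}\right)^{2} = - 144 \cdot 12 \cdot 9^{2} = - 144 \cdot 12 \cdot 81 = \left(-144\right) 972 = -139968$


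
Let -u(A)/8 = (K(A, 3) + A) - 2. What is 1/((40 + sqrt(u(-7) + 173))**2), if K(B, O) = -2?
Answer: 1861/1792921 - 240*sqrt(29)/1792921 ≈ 0.00031711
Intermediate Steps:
u(A) = 32 - 8*A (u(A) = -8*((-2 + A) - 2) = -8*(-4 + A) = 32 - 8*A)
1/((40 + sqrt(u(-7) + 173))**2) = 1/((40 + sqrt((32 - 8*(-7)) + 173))**2) = 1/((40 + sqrt((32 + 56) + 173))**2) = 1/((40 + sqrt(88 + 173))**2) = 1/((40 + sqrt(261))**2) = 1/((40 + 3*sqrt(29))**2) = (40 + 3*sqrt(29))**(-2)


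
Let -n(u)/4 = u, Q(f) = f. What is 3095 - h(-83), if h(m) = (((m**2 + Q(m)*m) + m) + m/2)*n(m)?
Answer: -4529867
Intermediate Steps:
n(u) = -4*u
h(m) = -4*m*(2*m**2 + 3*m/2) (h(m) = (((m**2 + m*m) + m) + m/2)*(-4*m) = (((m**2 + m**2) + m) + m*(1/2))*(-4*m) = ((2*m**2 + m) + m/2)*(-4*m) = ((m + 2*m**2) + m/2)*(-4*m) = (2*m**2 + 3*m/2)*(-4*m) = -4*m*(2*m**2 + 3*m/2))
3095 - h(-83) = 3095 - (-83)**2*(-6 - 8*(-83)) = 3095 - 6889*(-6 + 664) = 3095 - 6889*658 = 3095 - 1*4532962 = 3095 - 4532962 = -4529867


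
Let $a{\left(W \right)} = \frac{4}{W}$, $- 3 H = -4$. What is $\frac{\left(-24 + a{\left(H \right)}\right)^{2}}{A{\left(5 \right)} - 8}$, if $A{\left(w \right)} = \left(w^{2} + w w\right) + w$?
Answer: $\frac{441}{47} \approx 9.383$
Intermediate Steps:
$A{\left(w \right)} = w + 2 w^{2}$ ($A{\left(w \right)} = \left(w^{2} + w^{2}\right) + w = 2 w^{2} + w = w + 2 w^{2}$)
$H = \frac{4}{3}$ ($H = \left(- \frac{1}{3}\right) \left(-4\right) = \frac{4}{3} \approx 1.3333$)
$\frac{\left(-24 + a{\left(H \right)}\right)^{2}}{A{\left(5 \right)} - 8} = \frac{\left(-24 + \frac{4}{\frac{4}{3}}\right)^{2}}{5 \left(1 + 2 \cdot 5\right) - 8} = \frac{\left(-24 + 4 \cdot \frac{3}{4}\right)^{2}}{5 \left(1 + 10\right) - 8} = \frac{\left(-24 + 3\right)^{2}}{5 \cdot 11 - 8} = \frac{\left(-21\right)^{2}}{55 - 8} = \frac{441}{47}$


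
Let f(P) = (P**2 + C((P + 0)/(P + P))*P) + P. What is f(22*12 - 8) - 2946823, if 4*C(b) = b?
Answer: -2880999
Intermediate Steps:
C(b) = b/4
f(P) = P**2 + 9*P/8 (f(P) = (P**2 + (((P + 0)/(P + P))/4)*P) + P = (P**2 + ((P/((2*P)))/4)*P) + P = (P**2 + ((P*(1/(2*P)))/4)*P) + P = (P**2 + ((1/4)*(1/2))*P) + P = (P**2 + P/8) + P = P**2 + 9*P/8)
f(22*12 - 8) - 2946823 = (22*12 - 8)*(9 + 8*(22*12 - 8))/8 - 2946823 = (264 - 8)*(9 + 8*(264 - 8))/8 - 2946823 = (1/8)*256*(9 + 8*256) - 2946823 = (1/8)*256*(9 + 2048) - 2946823 = (1/8)*256*2057 - 2946823 = 65824 - 2946823 = -2880999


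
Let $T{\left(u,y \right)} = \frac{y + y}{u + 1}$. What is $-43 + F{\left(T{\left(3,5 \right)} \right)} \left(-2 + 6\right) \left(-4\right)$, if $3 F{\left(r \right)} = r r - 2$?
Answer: $- \frac{197}{3} \approx -65.667$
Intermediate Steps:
$T{\left(u,y \right)} = \frac{2 y}{1 + u}$
$F{\left(r \right)} = - \frac{2}{3} + \frac{r^{2}}{3}$ ($F{\left(r \right)} = \frac{r r - 2}{3} = \frac{r^{2} - 2}{3} = \frac{-2 + r^{2}}{3} = - \frac{2}{3} + \frac{r^{2}}{3}$)
$-43 + F{\left(T{\left(3,5 \right)} \right)} \left(-2 + 6\right) \left(-4\right) = -43 + \left(- \frac{2}{3} + \frac{\left(2 \cdot 5 \frac{1}{1 + 3}\right)^{2}}{3}\right) \left(-2 + 6\right) \left(-4\right) = -43 + \left(- \frac{2}{3} + \frac{\left(2 \cdot 5 \cdot \frac{1}{4}\right)^{2}}{3}\right) 4 \left(-4\right) = -43 + \left(- \frac{2}{3} + \frac{\left(2 \cdot 5 \cdot \frac{1}{4}\right)^{2}}{3}\right) \left(-16\right) = -43 + \left(- \frac{2}{3} + \frac{\left(\frac{5}{2}\right)^{2}}{3}\right) \left(-16\right) = -43 + \left(- \frac{2}{3} + \frac{1}{3} \cdot \frac{25}{4}\right) \left(-16\right) = -43 + \left(- \frac{2}{3} + \frac{25}{12}\right) \left(-16\right) = -43 + \frac{17}{12} \left(-16\right) = -43 - \frac{68}{3} = - \frac{197}{3}$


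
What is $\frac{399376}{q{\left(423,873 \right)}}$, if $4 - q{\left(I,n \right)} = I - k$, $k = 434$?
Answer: $\frac{399376}{15} \approx 26625.0$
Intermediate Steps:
$q{\left(I,n \right)} = 438 - I$ ($q{\left(I,n \right)} = 4 - \left(I - 434\right) = 4 - \left(-434 + I\right) = 438 - I$)
$\frac{399376}{q{\left(423,873 \right)}} = \frac{399376}{438 - 423} = \frac{399376}{15}$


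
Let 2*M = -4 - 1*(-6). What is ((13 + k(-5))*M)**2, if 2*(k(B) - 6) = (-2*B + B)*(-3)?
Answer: 529/4 ≈ 132.25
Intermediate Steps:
M = 1 (M = (-4 - 1*(-6))/2 = (-4 + 6)/2 = (1/2)*2 = 1)
k(B) = 6 + 3*B/2 (k(B) = 6 + ((-2*B + B)*(-3))/2 = 6 + (-B*(-3))/2 = 6 + (3*B)/2 = 6 + 3*B/2)
((13 + k(-5))*M)**2 = ((13 + (6 + (3/2)*(-5)))*1)**2 = ((13 + (6 - 15/2))*1)**2 = ((13 - 3/2)*1)**2 = ((23/2)*1)**2 = (23/2)**2 = 529/4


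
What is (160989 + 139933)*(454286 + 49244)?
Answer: 151523254660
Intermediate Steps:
(160989 + 139933)*(454286 + 49244) = 300922*503530 = 151523254660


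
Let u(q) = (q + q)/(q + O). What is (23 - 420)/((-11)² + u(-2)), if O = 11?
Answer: -3573/1085 ≈ -3.2931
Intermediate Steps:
u(q) = 2*q/(11 + q) (u(q) = (q + q)/(q + 11) = (2*q)/(11 + q) = 2*q/(11 + q))
(23 - 420)/((-11)² + u(-2)) = (23 - 420)/((-11)² + 2*(-2)/(11 - 2)) = -397/(121 + 2*(-2)/9) = -397/(121 + 2*(-2)*(⅑)) = -397/(121 - 4/9) = -397/1085/9 = -397*9/1085 = -3573/1085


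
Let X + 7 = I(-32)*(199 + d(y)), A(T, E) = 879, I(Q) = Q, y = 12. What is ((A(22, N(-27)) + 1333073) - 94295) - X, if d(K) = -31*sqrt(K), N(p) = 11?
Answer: 1246032 - 1984*sqrt(3) ≈ 1.2426e+6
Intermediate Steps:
X = -6375 + 1984*sqrt(3) (X = -7 - 32*(199 - 62*sqrt(3)) = -7 + (-6368 + 1984*sqrt(3)) = -6375 + 1984*sqrt(3) ≈ -2938.6)
((A(22, N(-27)) + 1333073) - 94295) - X = ((879 + 1333073) - 94295) - (-6375 + 1984*sqrt(3)) = (1333952 - 94295) + (6375 - 1984*sqrt(3)) = 1239657 + (6375 - 1984*sqrt(3)) = 1246032 - 1984*sqrt(3)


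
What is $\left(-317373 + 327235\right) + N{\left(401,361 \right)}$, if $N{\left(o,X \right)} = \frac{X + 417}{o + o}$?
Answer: $\frac{3955051}{401} \approx 9863.0$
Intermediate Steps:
$N{\left(o,X \right)} = \frac{417 + X}{2 o}$
$\left(-317373 + 327235\right) + N{\left(401,361 \right)} = \left(-317373 + 327235\right) + \frac{417 + 361}{2 \cdot 401} = 9862 + \frac{1}{2} \cdot \frac{1}{401} \cdot 778 = 9862 + \frac{389}{401} = \frac{3955051}{401}$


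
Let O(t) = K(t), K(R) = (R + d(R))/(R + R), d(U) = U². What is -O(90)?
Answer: -91/2 ≈ -45.500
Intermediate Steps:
K(R) = (R + R²)/(2*R) (K(R) = (R + R²)/(R + R) = (R + R²)/((2*R)) = (R + R²)*(1/(2*R)) = (R + R²)/(2*R))
O(t) = ½ + t/2
-O(90) = -(½ + (½)*90) = -(½ + 45) = -1*91/2 = -91/2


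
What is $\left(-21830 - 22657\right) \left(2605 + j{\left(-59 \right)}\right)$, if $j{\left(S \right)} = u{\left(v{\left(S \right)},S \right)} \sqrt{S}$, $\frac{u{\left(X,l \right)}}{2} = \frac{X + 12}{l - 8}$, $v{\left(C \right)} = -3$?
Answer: $-115888635 + \frac{800766 i \sqrt{59}}{67} \approx -1.1589 \cdot 10^{8} + 91803.0 i$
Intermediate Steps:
$u{\left(X,l \right)} = \frac{2 \left(12 + X\right)}{-8 + l}$ ($u{\left(X,l \right)} = 2 \frac{X + 12}{l - 8} = 2 \frac{12 + X}{-8 + l} = \frac{2 \left(12 + X\right)}{-8 + l}$)
$j{\left(S \right)} = \frac{18 \sqrt{S}}{-8 + S}$ ($j{\left(S \right)} = \frac{2 \left(12 - 3\right)}{-8 + S} \sqrt{S} = 2 \frac{1}{-8 + S} 9 \sqrt{S} = \frac{18}{-8 + S} \sqrt{S} = \frac{18 \sqrt{S}}{-8 + S}$)
$\left(-21830 - 22657\right) \left(2605 + j{\left(-59 \right)}\right) = \left(-21830 - 22657\right) \left(2605 + \frac{18 \sqrt{-59}}{-8 - 59}\right) = - 44487 \left(2605 + \frac{18 i \sqrt{59}}{-67}\right) = - 44487 \left(2605 + 18 i \sqrt{59} \left(- \frac{1}{67}\right)\right) = - 44487 \left(2605 - \frac{18 i \sqrt{59}}{67}\right) = -115888635 + \frac{800766 i \sqrt{59}}{67}$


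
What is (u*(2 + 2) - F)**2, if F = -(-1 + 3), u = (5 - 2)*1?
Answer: 196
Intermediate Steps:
u = 3 (u = 3*1 = 3)
F = -2 (F = -1*2 = -2)
(u*(2 + 2) - F)**2 = (3*(2 + 2) - 1*(-2))**2 = (3*4 + 2)**2 = (12 + 2)**2 = 14**2 = 196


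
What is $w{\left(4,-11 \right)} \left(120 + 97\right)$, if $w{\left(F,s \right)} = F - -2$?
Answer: $1302$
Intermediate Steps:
$w{\left(F,s \right)} = 2 + F$ ($w{\left(F,s \right)} = F + 2 = 2 + F$)
$w{\left(4,-11 \right)} \left(120 + 97\right) = \left(2 + 4\right) \left(120 + 97\right) = 6 \cdot 217 = 1302$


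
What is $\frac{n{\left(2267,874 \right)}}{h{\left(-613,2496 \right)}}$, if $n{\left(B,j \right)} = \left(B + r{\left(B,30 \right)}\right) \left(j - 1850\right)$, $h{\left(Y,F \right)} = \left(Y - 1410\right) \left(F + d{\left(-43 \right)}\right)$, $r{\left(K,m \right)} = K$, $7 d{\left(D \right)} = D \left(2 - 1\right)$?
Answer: $\frac{4425184}{5036981} \approx 0.87854$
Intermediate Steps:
$d{\left(D \right)} = \frac{D}{7}$ ($d{\left(D \right)} = \frac{D \left(2 - 1\right)}{7} = \frac{D 1}{7} = \frac{D}{7}$)
$h{\left(Y,F \right)} = \left(-1410 + Y\right) \left(- \frac{43}{7} + F\right)$ ($h{\left(Y,F \right)} = \left(Y - 1410\right) \left(F + \frac{1}{7} \left(-43\right)\right) = \left(-1410 + Y\right) \left(F - \frac{43}{7}\right) = \left(-1410 + Y\right) \left(- \frac{43}{7} + F\right)$)
$n{\left(B,j \right)} = 2 B \left(-1850 + j\right)$ ($n{\left(B,j \right)} = \left(B + B\right) \left(j - 1850\right) = 2 B \left(-1850 + j\right)$)
$\frac{n{\left(2267,874 \right)}}{h{\left(-613,2496 \right)}} = \frac{2 \cdot 2267 \left(-1850 + 874\right)}{\frac{60630}{7} - 3519360 - - \frac{26359}{7} + 2496 \left(-613\right)} = \frac{2 \cdot 2267 \left(-976\right)}{\frac{60630}{7} - 3519360 + \frac{26359}{7} - 1530048} = - \frac{4425184}{-5036981} = \left(-4425184\right) \left(- \frac{1}{5036981}\right) = \frac{4425184}{5036981}$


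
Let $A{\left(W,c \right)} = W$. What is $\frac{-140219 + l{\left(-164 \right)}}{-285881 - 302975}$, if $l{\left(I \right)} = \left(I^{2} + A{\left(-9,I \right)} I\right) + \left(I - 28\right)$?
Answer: $\frac{112039}{588856} \approx 0.19027$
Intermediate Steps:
$l{\left(I \right)} = -28 + I^{2} - 8 I$ ($l{\left(I \right)} = \left(I^{2} - 9 I\right) + \left(I - 28\right) = \left(I^{2} - 9 I\right) + \left(-28 + I\right) = -28 + I^{2} - 8 I$)
$\frac{-140219 + l{\left(-164 \right)}}{-285881 - 302975} = \frac{-140219 - \left(-1284 - 26896\right)}{-285881 - 302975} = \frac{-140219 + \left(-28 + 26896 + 1312\right)}{-588856} = \left(-140219 + 28180\right) \left(- \frac{1}{588856}\right) = \left(-112039\right) \left(- \frac{1}{588856}\right) = \frac{112039}{588856}$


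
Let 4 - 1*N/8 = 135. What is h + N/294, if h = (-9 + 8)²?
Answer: -377/147 ≈ -2.5646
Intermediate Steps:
N = -1048 (N = 32 - 8*135 = 32 - 1080 = -1048)
h = 1 (h = (-1)² = 1)
h + N/294 = 1 - 1048/294 = 1 - 1048*1/294 = 1 - 524/147 = -377/147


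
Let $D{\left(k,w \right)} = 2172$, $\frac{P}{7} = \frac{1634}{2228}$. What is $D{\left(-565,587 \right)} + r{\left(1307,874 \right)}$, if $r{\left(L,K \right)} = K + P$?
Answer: $\frac{3398963}{1114} \approx 3051.1$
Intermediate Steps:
$P = \frac{5719}{1114}$ ($P = 7 \cdot \frac{1634}{2228} = 7 \cdot 1634 \cdot \frac{1}{2228} = 7 \cdot \frac{817}{1114} = \frac{5719}{1114} \approx 5.1338$)
$r{\left(L,K \right)} = \frac{5719}{1114} + K$ ($r{\left(L,K \right)} = K + \frac{5719}{1114} = \frac{5719}{1114} + K$)
$D{\left(-565,587 \right)} + r{\left(1307,874 \right)} = 2172 + \left(\frac{5719}{1114} + 874\right) = 2172 + \frac{979355}{1114} = \frac{3398963}{1114}$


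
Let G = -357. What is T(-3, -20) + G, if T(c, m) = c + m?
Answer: -380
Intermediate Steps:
T(-3, -20) + G = (-3 - 20) - 357 = -23 - 357 = -380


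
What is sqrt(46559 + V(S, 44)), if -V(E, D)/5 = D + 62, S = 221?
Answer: sqrt(46029) ≈ 214.54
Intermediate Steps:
V(E, D) = -310 - 5*D (V(E, D) = -5*(D + 62) = -5*(62 + D) = -310 - 5*D)
sqrt(46559 + V(S, 44)) = sqrt(46559 + (-310 - 5*44)) = sqrt(46559 + (-310 - 220)) = sqrt(46559 - 530) = sqrt(46029)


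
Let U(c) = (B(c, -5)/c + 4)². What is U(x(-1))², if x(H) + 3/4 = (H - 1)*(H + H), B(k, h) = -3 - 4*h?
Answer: 207360000/28561 ≈ 7260.3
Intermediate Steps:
x(H) = -¾ + 2*H*(-1 + H) (x(H) = -¾ + (H - 1)*(H + H) = -¾ + (-1 + H)*(2*H) = -¾ + 2*H*(-1 + H))
U(c) = (4 + 17/c)² (U(c) = ((-3 - 4*(-5))/c + 4)² = ((-3 + 20)/c + 4)² = (17/c + 4)² = (4 + 17/c)²)
U(x(-1))² = ((17 + 4*(-¾ - 2*(-1) + 2*(-1)²))²/(-¾ - 2*(-1) + 2*(-1)²)²)² = ((17 + 4*(-¾ + 2 + 2*1))²/(-¾ + 2 + 2*1)²)² = ((17 + 4*(-¾ + 2 + 2))²/(-¾ + 2 + 2)²)² = ((17 + 4*(13/4))²/(13/4)²)² = (16*(17 + 13)²/169)² = ((16/169)*30²)² = ((16/169)*900)² = (14400/169)² = 207360000/28561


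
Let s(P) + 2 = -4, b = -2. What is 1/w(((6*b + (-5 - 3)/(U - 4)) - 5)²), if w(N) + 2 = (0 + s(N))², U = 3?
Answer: 1/34 ≈ 0.029412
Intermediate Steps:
s(P) = -6 (s(P) = -2 - 4 = -6)
w(N) = 34 (w(N) = -2 + (0 - 6)² = -2 + (-6)² = -2 + 36 = 34)
1/w(((6*b + (-5 - 3)/(U - 4)) - 5)²) = 1/34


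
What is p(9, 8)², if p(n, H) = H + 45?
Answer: 2809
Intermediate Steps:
p(n, H) = 45 + H
p(9, 8)² = (45 + 8)² = 53² = 2809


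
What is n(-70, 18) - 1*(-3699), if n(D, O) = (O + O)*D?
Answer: 1179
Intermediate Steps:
n(D, O) = 2*D*O (n(D, O) = (2*O)*D = 2*D*O)
n(-70, 18) - 1*(-3699) = 2*(-70)*18 - 1*(-3699) = -2520 + 3699 = 1179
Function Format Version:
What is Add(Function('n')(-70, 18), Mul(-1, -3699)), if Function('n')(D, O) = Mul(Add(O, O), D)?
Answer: 1179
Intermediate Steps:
Function('n')(D, O) = Mul(2, D, O) (Function('n')(D, O) = Mul(Mul(2, O), D) = Mul(2, D, O))
Add(Function('n')(-70, 18), Mul(-1, -3699)) = Add(Mul(2, -70, 18), Mul(-1, -3699)) = Add(-2520, 3699) = 1179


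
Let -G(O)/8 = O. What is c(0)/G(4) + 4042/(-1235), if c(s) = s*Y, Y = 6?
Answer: -4042/1235 ≈ -3.2729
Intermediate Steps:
G(O) = -8*O
c(s) = 6*s (c(s) = s*6 = 6*s)
c(0)/G(4) + 4042/(-1235) = (6*0)/((-8*4)) + 4042/(-1235) = 0/(-32) + 4042*(-1/1235) = 0*(-1/32) - 4042/1235 = 0 - 4042/1235 = -4042/1235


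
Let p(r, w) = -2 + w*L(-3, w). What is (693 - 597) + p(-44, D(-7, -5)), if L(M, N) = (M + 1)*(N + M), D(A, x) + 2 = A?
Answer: -122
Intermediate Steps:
D(A, x) = -2 + A
L(M, N) = (1 + M)*(M + N)
p(r, w) = -2 + w*(6 - 2*w) (p(r, w) = -2 + w*(-3 + w + (-3)² - 3*w) = -2 + w*(-3 + w + 9 - 3*w) = -2 + w*(6 - 2*w))
(693 - 597) + p(-44, D(-7, -5)) = (693 - 597) + (-2 + 2*(-2 - 7)*(3 - (-2 - 7))) = 96 + (-2 + 2*(-9)*(3 - 1*(-9))) = 96 + (-2 + 2*(-9)*(3 + 9)) = 96 + (-2 + 2*(-9)*12) = 96 + (-2 - 216) = 96 - 218 = -122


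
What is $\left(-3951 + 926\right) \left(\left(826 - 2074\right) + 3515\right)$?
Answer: $-6857675$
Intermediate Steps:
$\left(-3951 + 926\right) \left(\left(826 - 2074\right) + 3515\right) = - 3025 \left(-1248 + 3515\right) = \left(-3025\right) 2267 = -6857675$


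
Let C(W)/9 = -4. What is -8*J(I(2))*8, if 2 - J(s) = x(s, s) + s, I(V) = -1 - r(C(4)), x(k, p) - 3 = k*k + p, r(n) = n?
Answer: 82944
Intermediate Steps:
C(W) = -36 (C(W) = 9*(-4) = -36)
x(k, p) = 3 + p + k² (x(k, p) = 3 + (k*k + p) = 3 + (k² + p) = 3 + (p + k²) = 3 + p + k²)
I(V) = 35 (I(V) = -1 - 1*(-36) = -1 + 36 = 35)
J(s) = -1 - s² - 2*s (J(s) = 2 - ((3 + s + s²) + s) = 2 - (3 + s² + 2*s) = 2 + (-3 - s² - 2*s) = -1 - s² - 2*s)
-8*J(I(2))*8 = -8*(-1 - 1*35² - 2*35)*8 = -8*(-1 - 1*1225 - 70)*8 = -8*(-1 - 1225 - 70)*8 = -8*(-1296)*8 = 10368*8 = 82944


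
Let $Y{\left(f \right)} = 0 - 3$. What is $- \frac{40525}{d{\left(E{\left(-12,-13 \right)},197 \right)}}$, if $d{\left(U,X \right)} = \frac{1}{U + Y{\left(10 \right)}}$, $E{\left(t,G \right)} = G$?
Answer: $648400$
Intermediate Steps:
$Y{\left(f \right)} = -3$
$d{\left(U,X \right)} = \frac{1}{-3 + U}$ ($d{\left(U,X \right)} = \frac{1}{U - 3} = \frac{1}{-3 + U}$)
$- \frac{40525}{d{\left(E{\left(-12,-13 \right)},197 \right)}} = - \frac{40525}{\frac{1}{-3 - 13}} = - \frac{40525}{\frac{1}{-16}} = - \frac{40525}{- \frac{1}{16}} = \left(-40525\right) \left(-16\right) = 648400$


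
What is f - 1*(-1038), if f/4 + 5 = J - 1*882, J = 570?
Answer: -230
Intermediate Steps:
f = -1268 (f = -20 + 4*(570 - 1*882) = -20 + 4*(570 - 882) = -20 + 4*(-312) = -20 - 1248 = -1268)
f - 1*(-1038) = -1268 - 1*(-1038) = -1268 + 1038 = -230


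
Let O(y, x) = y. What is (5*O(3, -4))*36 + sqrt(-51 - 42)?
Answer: 540 + I*sqrt(93) ≈ 540.0 + 9.6436*I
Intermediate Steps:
(5*O(3, -4))*36 + sqrt(-51 - 42) = (5*3)*36 + sqrt(-51 - 42) = 15*36 + sqrt(-93) = 540 + I*sqrt(93)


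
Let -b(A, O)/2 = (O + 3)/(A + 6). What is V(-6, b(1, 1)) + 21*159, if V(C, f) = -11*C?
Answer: 3405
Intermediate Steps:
b(A, O) = -2*(3 + O)/(6 + A) (b(A, O) = -2*(O + 3)/(A + 6) = -2*(3 + O)/(6 + A))
V(-6, b(1, 1)) + 21*159 = -11*(-6) + 21*159 = 66 + 3339 = 3405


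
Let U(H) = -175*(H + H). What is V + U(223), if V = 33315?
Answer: -44735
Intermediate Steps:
U(H) = -350*H
V + U(223) = 33315 - 350*223 = 33315 - 78050 = -44735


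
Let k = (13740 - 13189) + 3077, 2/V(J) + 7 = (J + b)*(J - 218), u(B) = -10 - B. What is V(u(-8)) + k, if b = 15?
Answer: 10401474/2867 ≈ 3628.0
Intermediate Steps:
V(J) = 2/(-7 + (-218 + J)*(15 + J)) (V(J) = 2/(-7 + (J + 15)*(J - 218)) = 2/(-7 + (15 + J)*(-218 + J)) = 2/(-7 + (-218 + J)*(15 + J)))
k = 3628 (k = 551 + 3077 = 3628)
V(u(-8)) + k = 2/(-3277 + (-10 - 1*(-8))² - 203*(-10 - 1*(-8))) + 3628 = 2/(-3277 + (-10 + 8)² - 203*(-10 + 8)) + 3628 = 2/(-3277 + (-2)² - 203*(-2)) + 3628 = 2/(-3277 + 4 + 406) + 3628 = 2/(-2867) + 3628 = 2*(-1/2867) + 3628 = -2/2867 + 3628 = 10401474/2867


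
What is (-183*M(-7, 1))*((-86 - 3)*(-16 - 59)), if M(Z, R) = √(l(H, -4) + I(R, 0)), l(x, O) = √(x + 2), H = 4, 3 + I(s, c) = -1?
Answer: -1221525*I*√(4 - √6) ≈ -1.521e+6*I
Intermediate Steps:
I(s, c) = -4 (I(s, c) = -3 - 1 = -4)
l(x, O) = √(2 + x)
M(Z, R) = √(-4 + √6) (M(Z, R) = √(√(2 + 4) - 4) = √(√6 - 4) = √(-4 + √6))
(-183*M(-7, 1))*((-86 - 3)*(-16 - 59)) = (-183*√(-4 + √6))*((-86 - 3)*(-16 - 59)) = (-183*√(-4 + √6))*(-89*(-75)) = -183*√(-4 + √6)*6675 = -1221525*√(-4 + √6)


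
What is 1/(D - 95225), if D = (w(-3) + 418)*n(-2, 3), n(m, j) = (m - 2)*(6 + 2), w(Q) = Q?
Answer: -1/108505 ≈ -9.2162e-6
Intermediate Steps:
n(m, j) = -16 + 8*m (n(m, j) = (-2 + m)*8 = -16 + 8*m)
D = -13280 (D = (-3 + 418)*(-16 + 8*(-2)) = 415*(-16 - 16) = 415*(-32) = -13280)
1/(D - 95225) = 1/(-13280 - 95225) = 1/(-108505) = -1/108505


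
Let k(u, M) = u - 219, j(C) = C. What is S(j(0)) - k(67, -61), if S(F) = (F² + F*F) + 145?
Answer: 297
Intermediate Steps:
S(F) = 145 + 2*F² (S(F) = (F² + F²) + 145 = 2*F² + 145 = 145 + 2*F²)
k(u, M) = -219 + u
S(j(0)) - k(67, -61) = (145 + 2*0²) - (-219 + 67) = (145 + 2*0) - 1*(-152) = (145 + 0) + 152 = 145 + 152 = 297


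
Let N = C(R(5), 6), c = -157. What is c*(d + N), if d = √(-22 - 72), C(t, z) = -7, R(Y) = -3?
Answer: 1099 - 157*I*√94 ≈ 1099.0 - 1522.2*I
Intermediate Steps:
N = -7
d = I*√94 (d = √(-94) = I*√94 ≈ 9.6954*I)
c*(d + N) = -157*(I*√94 - 7) = -157*(-7 + I*√94) = 1099 - 157*I*√94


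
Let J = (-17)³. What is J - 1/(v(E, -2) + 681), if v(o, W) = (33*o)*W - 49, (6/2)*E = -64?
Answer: -10022521/2040 ≈ -4913.0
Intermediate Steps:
E = -64/3 (E = (⅓)*(-64) = -64/3 ≈ -21.333)
v(o, W) = -49 + 33*W*o (v(o, W) = 33*W*o - 49 = -49 + 33*W*o)
J = -4913
J - 1/(v(E, -2) + 681) = -4913 - 1/((-49 + 33*(-2)*(-64/3)) + 681) = -4913 - 1/((-49 + 1408) + 681) = -4913 - 1/(1359 + 681) = -4913 - 1/2040 = -10022521/2040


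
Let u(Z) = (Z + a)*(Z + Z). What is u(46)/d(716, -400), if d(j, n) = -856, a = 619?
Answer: -15295/214 ≈ -71.472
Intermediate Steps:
u(Z) = 2*Z*(619 + Z) (u(Z) = (Z + 619)*(Z + Z) = (619 + Z)*(2*Z) = 2*Z*(619 + Z))
u(46)/d(716, -400) = (2*46*(619 + 46))/(-856) = (2*46*665)*(-1/856) = 61180*(-1/856) = -15295/214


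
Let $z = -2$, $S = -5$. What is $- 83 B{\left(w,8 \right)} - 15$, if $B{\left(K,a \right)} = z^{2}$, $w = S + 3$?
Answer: $-347$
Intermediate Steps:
$w = -2$ ($w = -5 + 3 = -2$)
$B{\left(K,a \right)} = 4$ ($B{\left(K,a \right)} = \left(-2\right)^{2} = 4$)
$- 83 B{\left(w,8 \right)} - 15 = \left(-83\right) 4 - 15 = -332 - 15 = -347$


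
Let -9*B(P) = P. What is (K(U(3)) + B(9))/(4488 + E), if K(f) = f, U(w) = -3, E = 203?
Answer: -4/4691 ≈ -0.00085270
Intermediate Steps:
B(P) = -P/9
(K(U(3)) + B(9))/(4488 + E) = (-3 - ⅑*9)/(4488 + 203) = (-3 - 1)/4691 = -4*1/4691 = -4/4691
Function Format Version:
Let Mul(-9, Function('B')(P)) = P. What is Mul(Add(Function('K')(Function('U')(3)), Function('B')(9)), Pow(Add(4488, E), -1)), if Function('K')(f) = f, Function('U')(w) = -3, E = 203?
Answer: Rational(-4, 4691) ≈ -0.00085270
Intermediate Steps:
Function('B')(P) = Mul(Rational(-1, 9), P)
Mul(Add(Function('K')(Function('U')(3)), Function('B')(9)), Pow(Add(4488, E), -1)) = Mul(Add(-3, Mul(Rational(-1, 9), 9)), Pow(Add(4488, 203), -1)) = Mul(Add(-3, -1), Pow(4691, -1)) = Mul(-4, Rational(1, 4691)) = Rational(-4, 4691)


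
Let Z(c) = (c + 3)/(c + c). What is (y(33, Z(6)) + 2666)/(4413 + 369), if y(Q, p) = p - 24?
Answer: 10571/19128 ≈ 0.55265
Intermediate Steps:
Z(c) = (3 + c)/(2*c) (Z(c) = (3 + c)/((2*c)) = (3 + c)*(1/(2*c)) = (3 + c)/(2*c))
y(Q, p) = -24 + p
(y(33, Z(6)) + 2666)/(4413 + 369) = ((-24 + (1/2)*(3 + 6)/6) + 2666)/(4413 + 369) = ((-24 + (1/2)*(1/6)*9) + 2666)/4782 = ((-24 + 3/4) + 2666)*(1/4782) = (-93/4 + 2666)*(1/4782) = (10571/4)*(1/4782) = 10571/19128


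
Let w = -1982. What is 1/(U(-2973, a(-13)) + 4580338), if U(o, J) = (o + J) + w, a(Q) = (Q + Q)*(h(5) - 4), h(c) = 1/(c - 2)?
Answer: 3/13726435 ≈ 2.1856e-7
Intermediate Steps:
h(c) = 1/(-2 + c)
a(Q) = -22*Q/3 (a(Q) = (Q + Q)*(1/(-2 + 5) - 4) = (2*Q)*(1/3 - 4) = (2*Q)*(⅓ - 4) = (2*Q)*(-11/3) = -22*Q/3)
U(o, J) = -1982 + J + o (U(o, J) = (o + J) - 1982 = (J + o) - 1982 = -1982 + J + o)
1/(U(-2973, a(-13)) + 4580338) = 1/((-1982 - 22/3*(-13) - 2973) + 4580338) = 1/((-1982 + 286/3 - 2973) + 4580338) = 1/(-14579/3 + 4580338) = 1/(13726435/3) = 3/13726435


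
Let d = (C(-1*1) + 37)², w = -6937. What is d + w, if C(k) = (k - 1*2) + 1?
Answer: -5712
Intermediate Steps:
C(k) = -1 + k (C(k) = (k - 2) + 1 = (-2 + k) + 1 = -1 + k)
d = 1225 (d = ((-1 - 1*1) + 37)² = ((-1 - 1) + 37)² = (-2 + 37)² = 35² = 1225)
d + w = 1225 - 6937 = -5712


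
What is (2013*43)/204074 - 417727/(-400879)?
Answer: 119946905159/81808981046 ≈ 1.4662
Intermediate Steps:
(2013*43)/204074 - 417727/(-400879) = 86559*(1/204074) - 417727*(-1/400879) = 86559/204074 + 417727/400879 = 119946905159/81808981046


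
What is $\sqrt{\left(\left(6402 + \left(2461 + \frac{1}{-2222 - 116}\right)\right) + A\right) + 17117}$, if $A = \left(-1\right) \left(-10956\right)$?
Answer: $\frac{\sqrt{201901186046}}{2338} \approx 192.19$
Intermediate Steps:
$A = 10956$
$\sqrt{\left(\left(6402 + \left(2461 + \frac{1}{-2222 - 116}\right)\right) + A\right) + 17117} = \sqrt{\left(\left(6402 + \left(2461 + \frac{1}{-2222 - 116}\right)\right) + 10956\right) + 17117} = \sqrt{\left(\left(6402 + \left(2461 + \frac{1}{-2338}\right)\right) + 10956\right) + 17117} = \sqrt{\left(\left(6402 + \left(2461 - \frac{1}{2338}\right)\right) + 10956\right) + 17117} = \sqrt{\left(\left(6402 + \frac{5753817}{2338}\right) + 10956\right) + 17117} = \sqrt{\left(\frac{20721693}{2338} + 10956\right) + 17117} = \sqrt{\frac{46336821}{2338} + 17117} = \sqrt{\frac{86356367}{2338}} = \frac{\sqrt{201901186046}}{2338}$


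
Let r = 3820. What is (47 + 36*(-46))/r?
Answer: -1609/3820 ≈ -0.42120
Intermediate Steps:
(47 + 36*(-46))/r = (47 + 36*(-46))/3820 = (47 - 1656)*(1/3820) = -1609*1/3820 = -1609/3820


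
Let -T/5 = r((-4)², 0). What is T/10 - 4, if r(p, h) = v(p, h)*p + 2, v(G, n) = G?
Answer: -133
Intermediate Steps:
r(p, h) = 2 + p² (r(p, h) = p*p + 2 = p² + 2 = 2 + p²)
T = -1290 (T = -5*(2 + ((-4)²)²) = -5*(2 + 16²) = -5*(2 + 256) = -5*258 = -1290)
T/10 - 4 = -1290/10 - 4 = (⅒)*(-1290) - 4 = -129 - 4 = -133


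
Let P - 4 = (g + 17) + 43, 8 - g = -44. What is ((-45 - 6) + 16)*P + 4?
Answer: -4056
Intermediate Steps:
g = 52 (g = 8 - 1*(-44) = 8 + 44 = 52)
P = 116 (P = 4 + ((52 + 17) + 43) = 4 + (69 + 43) = 4 + 112 = 116)
((-45 - 6) + 16)*P + 4 = ((-45 - 6) + 16)*116 + 4 = (-51 + 16)*116 + 4 = -35*116 + 4 = -4060 + 4 = -4056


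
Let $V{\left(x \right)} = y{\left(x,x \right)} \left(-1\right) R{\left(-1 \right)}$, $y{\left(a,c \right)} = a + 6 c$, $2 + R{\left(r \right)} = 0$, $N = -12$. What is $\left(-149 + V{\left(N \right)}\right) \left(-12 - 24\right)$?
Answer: $11412$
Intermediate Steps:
$R{\left(r \right)} = -2$ ($R{\left(r \right)} = -2 + 0 = -2$)
$V{\left(x \right)} = 14 x$ ($V{\left(x \right)} = \left(x + 6 x\right) \left(-1\right) \left(-2\right) = 7 x \left(-1\right) \left(-2\right) = - 7 x \left(-2\right) = 14 x$)
$\left(-149 + V{\left(N \right)}\right) \left(-12 - 24\right) = \left(-149 + 14 \left(-12\right)\right) \left(-12 - 24\right) = \left(-149 - 168\right) \left(-36\right) = \left(-317\right) \left(-36\right) = 11412$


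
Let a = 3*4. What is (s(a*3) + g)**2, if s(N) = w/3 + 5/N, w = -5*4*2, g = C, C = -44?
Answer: 4239481/1296 ≈ 3271.2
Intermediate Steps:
a = 12
g = -44
w = -40 (w = -20*2 = -40)
s(N) = -40/3 + 5/N
(s(a*3) + g)**2 = ((-40/3 + 5/((12*3))) - 44)**2 = ((-40/3 + 5/36) - 44)**2 = (-475/36 - 44)**2 = (-2059/36)**2 = 4239481/1296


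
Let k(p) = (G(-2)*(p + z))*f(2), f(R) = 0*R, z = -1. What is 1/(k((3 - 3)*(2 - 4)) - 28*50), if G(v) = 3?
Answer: -1/1400 ≈ -0.00071429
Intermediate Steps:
f(R) = 0
k(p) = 0 (k(p) = (3*(p - 1))*0 = (3*(-1 + p))*0 = (-3 + 3*p)*0 = 0)
1/(k((3 - 3)*(2 - 4)) - 28*50) = 1/(0 - 28*50) = 1/(0 - 1400) = 1/(-1400) = -1/1400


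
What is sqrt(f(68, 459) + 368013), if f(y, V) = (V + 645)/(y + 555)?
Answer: sqrt(142837205469)/623 ≈ 606.64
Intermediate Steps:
f(y, V) = (645 + V)/(555 + y)
sqrt(f(68, 459) + 368013) = sqrt((645 + 459)/(555 + 68) + 368013) = sqrt(1104/623 + 368013) = sqrt(229273203/623) = sqrt(142837205469)/623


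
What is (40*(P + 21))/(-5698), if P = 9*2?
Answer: -780/2849 ≈ -0.27378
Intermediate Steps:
P = 18
(40*(P + 21))/(-5698) = (40*(18 + 21))/(-5698) = (40*39)*(-1/5698) = 1560*(-1/5698) = -780/2849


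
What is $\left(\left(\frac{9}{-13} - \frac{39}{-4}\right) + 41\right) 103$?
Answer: $\frac{268109}{52} \approx 5155.9$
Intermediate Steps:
$\left(\left(\frac{9}{-13} - \frac{39}{-4}\right) + 41\right) 103 = \left(\left(9 \left(- \frac{1}{13}\right) - - \frac{39}{4}\right) + 41\right) 103 = \left(\left(- \frac{9}{13} + \frac{39}{4}\right) + 41\right) 103 = \left(\frac{471}{52} + 41\right) 103 = \frac{2603}{52} \cdot 103 = \frac{268109}{52}$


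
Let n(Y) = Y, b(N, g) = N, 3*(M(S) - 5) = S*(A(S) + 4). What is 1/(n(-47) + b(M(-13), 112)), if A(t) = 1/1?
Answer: -3/191 ≈ -0.015707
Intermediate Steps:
A(t) = 1
M(S) = 5 + 5*S/3 (M(S) = 5 + (S*(1 + 4))/3 = 5 + (S*5)/3 = 5 + (5*S)/3 = 5 + 5*S/3)
1/(n(-47) + b(M(-13), 112)) = 1/(-47 + (5 + (5/3)*(-13))) = 1/(-47 + (5 - 65/3)) = 1/(-47 - 50/3) = 1/(-191/3) = -3/191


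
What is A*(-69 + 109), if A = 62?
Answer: 2480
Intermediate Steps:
A*(-69 + 109) = 62*(-69 + 109) = 62*40 = 2480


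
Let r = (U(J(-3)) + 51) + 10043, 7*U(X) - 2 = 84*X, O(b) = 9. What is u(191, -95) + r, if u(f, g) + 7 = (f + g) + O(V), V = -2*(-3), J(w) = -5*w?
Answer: 72606/7 ≈ 10372.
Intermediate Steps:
V = 6
U(X) = 2/7 + 12*X (U(X) = 2/7 + (84*X)/7 = 2/7 + 12*X)
u(f, g) = 2 + f + g (u(f, g) = -7 + ((f + g) + 9) = -7 + (9 + f + g) = 2 + f + g)
r = 71920/7 (r = ((2/7 + 12*(-5*(-3))) + 51) + 10043 = ((2/7 + 12*15) + 51) + 10043 = ((2/7 + 180) + 51) + 10043 = (1262/7 + 51) + 10043 = 1619/7 + 10043 = 71920/7 ≈ 10274.)
u(191, -95) + r = (2 + 191 - 95) + 71920/7 = 98 + 71920/7 = 72606/7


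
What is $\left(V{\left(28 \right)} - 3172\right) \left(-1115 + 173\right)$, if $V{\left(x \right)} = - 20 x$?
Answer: $3515544$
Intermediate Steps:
$\left(V{\left(28 \right)} - 3172\right) \left(-1115 + 173\right) = \left(\left(-20\right) 28 - 3172\right) \left(-1115 + 173\right) = \left(-560 - 3172\right) \left(-942\right) = \left(-3732\right) \left(-942\right) = 3515544$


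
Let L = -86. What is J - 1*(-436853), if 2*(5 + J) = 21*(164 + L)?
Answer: 437667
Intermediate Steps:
J = 814 (J = -5 + (21*(164 - 86))/2 = -5 + (21*78)/2 = -5 + (1/2)*1638 = -5 + 819 = 814)
J - 1*(-436853) = 814 - 1*(-436853) = 814 + 436853 = 437667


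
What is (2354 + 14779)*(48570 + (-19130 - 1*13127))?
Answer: 279490629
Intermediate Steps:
(2354 + 14779)*(48570 + (-19130 - 1*13127)) = 17133*(48570 + (-19130 - 13127)) = 17133*(48570 - 32257) = 17133*16313 = 279490629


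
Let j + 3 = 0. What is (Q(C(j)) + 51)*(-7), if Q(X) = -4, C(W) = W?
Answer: -329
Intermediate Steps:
j = -3 (j = -3 + 0 = -3)
(Q(C(j)) + 51)*(-7) = (-4 + 51)*(-7) = 47*(-7) = -329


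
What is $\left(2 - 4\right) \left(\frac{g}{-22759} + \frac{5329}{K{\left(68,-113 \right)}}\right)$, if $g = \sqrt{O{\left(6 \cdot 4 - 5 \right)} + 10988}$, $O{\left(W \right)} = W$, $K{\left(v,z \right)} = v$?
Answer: $- \frac{5329}{34} + \frac{6 \sqrt{1223}}{22759} \approx -156.73$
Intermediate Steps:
$g = 3 \sqrt{1223}$ ($g = \sqrt{\left(6 \cdot 4 - 5\right) + 10988} = \sqrt{\left(24 - 5\right) + 10988} = \sqrt{19 + 10988} = \sqrt{11007} = 3 \sqrt{1223} \approx 104.91$)
$\left(2 - 4\right) \left(\frac{g}{-22759} + \frac{5329}{K{\left(68,-113 \right)}}\right) = \left(2 - 4\right) \left(\frac{3 \sqrt{1223}}{-22759} + \frac{5329}{68}\right) = \left(2 - 4\right) \left(3 \sqrt{1223} \left(- \frac{1}{22759}\right) + 5329 \cdot \frac{1}{68}\right) = - 2 \left(- \frac{3 \sqrt{1223}}{22759} + \frac{5329}{68}\right) = - 2 \left(\frac{5329}{68} - \frac{3 \sqrt{1223}}{22759}\right) = - \frac{5329}{34} + \frac{6 \sqrt{1223}}{22759}$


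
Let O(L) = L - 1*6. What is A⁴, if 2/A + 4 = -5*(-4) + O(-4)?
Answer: 1/81 ≈ 0.012346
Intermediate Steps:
O(L) = -6 + L (O(L) = L - 6 = -6 + L)
A = ⅓ (A = 2/(-4 + (-5*(-4) + (-6 - 4))) = 2/(-4 + (20 - 10)) = 2/(-4 + 10) = 2/6 = 2*(⅙) = ⅓ ≈ 0.33333)
A⁴ = (⅓)⁴ = 1/81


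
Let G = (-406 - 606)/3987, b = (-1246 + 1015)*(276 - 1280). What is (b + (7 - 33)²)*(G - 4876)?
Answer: -4522121742400/3987 ≈ -1.1342e+9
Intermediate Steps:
b = 231924 (b = -231*(-1004) = 231924)
G = -1012/3987 (G = -1012*1/3987 = -1012/3987 ≈ -0.25382)
(b + (7 - 33)²)*(G - 4876) = (231924 + (7 - 33)²)*(-1012/3987 - 4876) = (231924 + (-26)²)*(-19441624/3987) = (231924 + 676)*(-19441624/3987) = 232600*(-19441624/3987) = -4522121742400/3987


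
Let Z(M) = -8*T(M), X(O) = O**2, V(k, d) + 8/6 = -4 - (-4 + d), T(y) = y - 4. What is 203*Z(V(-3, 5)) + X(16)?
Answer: 51112/3 ≈ 17037.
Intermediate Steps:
T(y) = -4 + y
V(k, d) = -4/3 - d (V(k, d) = -4/3 + (-4 - (-4 + d)) = -4/3 + (-4 + (4 - d)) = -4/3 - d)
Z(M) = 32 - 8*M (Z(M) = -8*(-4 + M) = 32 - 8*M)
203*Z(V(-3, 5)) + X(16) = 203*(32 - 8*(-4/3 - 1*5)) + 16**2 = 203*(32 - 8*(-4/3 - 5)) + 256 = 203*(32 - 8*(-19/3)) + 256 = 203*(32 + 152/3) + 256 = 203*(248/3) + 256 = 50344/3 + 256 = 51112/3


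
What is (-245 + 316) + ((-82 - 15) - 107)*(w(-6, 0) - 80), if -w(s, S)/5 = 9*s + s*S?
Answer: -38689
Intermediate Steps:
w(s, S) = -45*s - 5*S*s (w(s, S) = -5*(9*s + s*S) = -5*(9*s + S*s) = -45*s - 5*S*s)
(-245 + 316) + ((-82 - 15) - 107)*(w(-6, 0) - 80) = (-245 + 316) + ((-82 - 15) - 107)*(-5*(-6)*(9 + 0) - 80) = 71 + (-97 - 107)*(-5*(-6)*9 - 80) = 71 - 204*(270 - 80) = 71 - 204*190 = 71 - 38760 = -38689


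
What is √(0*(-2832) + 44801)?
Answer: √44801 ≈ 211.66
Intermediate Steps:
√(0*(-2832) + 44801) = √(0 + 44801) = √44801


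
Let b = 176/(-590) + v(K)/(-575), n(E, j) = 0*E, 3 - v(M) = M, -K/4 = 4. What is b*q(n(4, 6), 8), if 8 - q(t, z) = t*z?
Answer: -89928/33925 ≈ -2.6508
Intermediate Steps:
K = -16 (K = -4*4 = -16)
v(M) = 3 - M
n(E, j) = 0
q(t, z) = 8 - t*z
b = -11241/33925 (b = 176/(-590) + (3 - 1*(-16))/(-575) = 176*(-1/590) + (3 + 16)*(-1/575) = -88/295 + 19*(-1/575) = -88/295 - 19/575 = -11241/33925 ≈ -0.33135)
b*q(n(4, 6), 8) = -11241*(8 - 1*0*8)/33925 = -11241*(8 + 0)/33925 = -11241/33925*8 = -89928/33925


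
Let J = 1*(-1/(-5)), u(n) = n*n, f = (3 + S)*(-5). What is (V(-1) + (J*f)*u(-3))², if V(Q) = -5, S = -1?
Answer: 529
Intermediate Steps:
f = -10 (f = (3 - 1)*(-5) = 2*(-5) = -10)
u(n) = n²
J = ⅕ (J = 1*(-1*(-⅕)) = 1*(⅕) = ⅕ ≈ 0.20000)
(V(-1) + (J*f)*u(-3))² = (-5 + ((⅕)*(-10))*(-3)²)² = (-5 - 2*9)² = (-5 - 18)² = (-23)² = 529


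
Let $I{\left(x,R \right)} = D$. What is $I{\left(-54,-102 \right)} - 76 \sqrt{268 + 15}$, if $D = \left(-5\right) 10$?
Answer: $-50 - 76 \sqrt{283} \approx -1328.5$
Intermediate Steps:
$D = -50$
$I{\left(x,R \right)} = -50$
$I{\left(-54,-102 \right)} - 76 \sqrt{268 + 15} = -50 - 76 \sqrt{268 + 15} = -50 - 76 \sqrt{283}$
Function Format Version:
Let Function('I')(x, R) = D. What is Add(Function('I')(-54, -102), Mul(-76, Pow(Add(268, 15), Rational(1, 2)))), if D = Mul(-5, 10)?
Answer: Add(-50, Mul(-76, Pow(283, Rational(1, 2)))) ≈ -1328.5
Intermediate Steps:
D = -50
Function('I')(x, R) = -50
Add(Function('I')(-54, -102), Mul(-76, Pow(Add(268, 15), Rational(1, 2)))) = Add(-50, Mul(-76, Pow(Add(268, 15), Rational(1, 2)))) = Add(-50, Mul(-76, Pow(283, Rational(1, 2))))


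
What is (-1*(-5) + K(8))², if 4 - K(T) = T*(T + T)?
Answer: 14161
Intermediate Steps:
K(T) = 4 - 2*T² (K(T) = 4 - T*(T + T) = 4 - T*2*T = 4 - 2*T²)
(-1*(-5) + K(8))² = (-1*(-5) + (4 - 2*8²))² = (5 + (4 - 2*64))² = (5 + (4 - 128))² = (5 - 124)² = (-119)² = 14161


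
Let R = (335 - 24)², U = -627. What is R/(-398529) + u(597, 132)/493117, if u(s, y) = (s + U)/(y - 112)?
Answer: -95390734301/393042849786 ≈ -0.24270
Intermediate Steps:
u(s, y) = (-627 + s)/(-112 + y) (u(s, y) = (s - 627)/(y - 112) = (-627 + s)/(-112 + y))
R = 96721 (R = 311² = 96721)
R/(-398529) + u(597, 132)/493117 = 96721/(-398529) + ((-627 + 597)/(-112 + 132))/493117 = 96721*(-1/398529) + (-30/20)*(1/493117) = -96721/398529 + ((1/20)*(-30))*(1/493117) = -96721/398529 - 3/2*1/493117 = -96721/398529 - 3/986234 = -95390734301/393042849786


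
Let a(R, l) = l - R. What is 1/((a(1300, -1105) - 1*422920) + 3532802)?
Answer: 1/3107477 ≈ 3.2180e-7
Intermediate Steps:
1/((a(1300, -1105) - 1*422920) + 3532802) = 1/(((-1105 - 1*1300) - 1*422920) + 3532802) = 1/(((-1105 - 1300) - 422920) + 3532802) = 1/((-2405 - 422920) + 3532802) = 1/(-425325 + 3532802) = 1/3107477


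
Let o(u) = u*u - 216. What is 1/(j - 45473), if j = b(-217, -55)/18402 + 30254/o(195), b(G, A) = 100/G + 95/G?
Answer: -50326728102/2288467039006019 ≈ -2.1991e-5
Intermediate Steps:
o(u) = -216 + u**2 (o(u) = u**2 - 216 = -216 + u**2)
b(G, A) = 195/G
j = 40267976227/50326728102 (j = (195/(-217))/18402 + 30254/(-216 + 195**2) = (195*(-1/217))*(1/18402) + 30254/(-216 + 38025) = -195/217*1/18402 + 30254/37809 = -65/1331078 + 30254*(1/37809) = -65/1331078 + 30254/37809 = 40267976227/50326728102 ≈ 0.80013)
1/(j - 45473) = 1/(40267976227/50326728102 - 45473) = 1/(-2288467039006019/50326728102) = -50326728102/2288467039006019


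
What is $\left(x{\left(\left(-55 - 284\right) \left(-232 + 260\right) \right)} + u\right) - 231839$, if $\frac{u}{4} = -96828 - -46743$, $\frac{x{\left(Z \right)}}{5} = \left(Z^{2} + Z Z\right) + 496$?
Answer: $900550941$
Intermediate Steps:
$x{\left(Z \right)} = 2480 + 10 Z^{2}$ ($x{\left(Z \right)} = 5 \left(\left(Z^{2} + Z Z\right) + 496\right) = 5 \left(\left(Z^{2} + Z^{2}\right) + 496\right) = 5 \left(2 Z^{2} + 496\right) = 5 \left(496 + 2 Z^{2}\right) = 2480 + 10 Z^{2}$)
$u = -200340$ ($u = 4 \left(-96828 - -46743\right) = 4 \left(-96828 + 46743\right) = 4 \left(-50085\right) = -200340$)
$\left(x{\left(\left(-55 - 284\right) \left(-232 + 260\right) \right)} + u\right) - 231839 = \left(\left(2480 + 10 \left(\left(-55 - 284\right) \left(-232 + 260\right)\right)^{2}\right) - 200340\right) - 231839 = \left(\left(2480 + 10 \left(\left(-339\right) 28\right)^{2}\right) - 200340\right) - 231839 = \left(\left(2480 + 10 \left(-9492\right)^{2}\right) - 200340\right) - 231839 = \left(\left(2480 + 10 \cdot 90098064\right) - 200340\right) - 231839 = \left(\left(2480 + 900980640\right) - 200340\right) - 231839 = \left(900983120 - 200340\right) - 231839 = 900782780 - 231839 = 900550941$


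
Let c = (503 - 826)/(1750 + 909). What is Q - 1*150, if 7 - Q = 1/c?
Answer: -43530/323 ≈ -134.77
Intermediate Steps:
c = -323/2659 ≈ -0.12147
Q = 4920/323 (Q = 7 - 1/(-323/2659) = 7 - 1*(-2659/323) = 7 + 2659/323 = 4920/323 ≈ 15.232)
Q - 1*150 = 4920/323 - 1*150 = 4920/323 - 150 = -43530/323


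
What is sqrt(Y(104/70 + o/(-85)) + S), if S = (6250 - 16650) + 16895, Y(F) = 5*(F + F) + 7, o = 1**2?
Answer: 2*sqrt(23070887)/119 ≈ 80.726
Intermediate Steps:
o = 1
Y(F) = 7 + 10*F (Y(F) = 5*(2*F) + 7 = 10*F + 7 = 7 + 10*F)
S = 6495 (S = -10400 + 16895 = 6495)
sqrt(Y(104/70 + o/(-85)) + S) = sqrt((7 + 10*(104/70 + 1/(-85))) + 6495) = sqrt((7 + 10*(104*(1/70) + 1*(-1/85))) + 6495) = sqrt((7 + 10*(52/35 - 1/85)) + 6495) = sqrt((7 + 10*(877/595)) + 6495) = sqrt((7 + 1754/119) + 6495) = sqrt(2587/119 + 6495) = sqrt(775492/119) = 2*sqrt(23070887)/119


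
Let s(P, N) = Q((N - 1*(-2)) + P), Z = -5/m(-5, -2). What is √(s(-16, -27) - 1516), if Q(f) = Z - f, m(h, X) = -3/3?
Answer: 7*I*√30 ≈ 38.341*I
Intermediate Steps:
m(h, X) = -1 (m(h, X) = -3*⅓ = -1)
Z = 5 (Z = -5/(-1) = -5*(-1) = 5)
Q(f) = 5 - f
s(P, N) = 3 - N - P (s(P, N) = 5 - ((N - 1*(-2)) + P) = 5 - ((N + 2) + P) = 5 - ((2 + N) + P) = 5 - (2 + N + P) = 5 + (-2 - N - P) = 3 - N - P)
√(s(-16, -27) - 1516) = √((3 - 1*(-27) - 1*(-16)) - 1516) = √((3 + 27 + 16) - 1516) = √(46 - 1516) = √(-1470) = 7*I*√30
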